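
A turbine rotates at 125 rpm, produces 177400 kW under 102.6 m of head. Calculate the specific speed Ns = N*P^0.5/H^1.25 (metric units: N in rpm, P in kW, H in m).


Ns = 125 * 177400^0.5 / 102.6^1.25 = 161.2325


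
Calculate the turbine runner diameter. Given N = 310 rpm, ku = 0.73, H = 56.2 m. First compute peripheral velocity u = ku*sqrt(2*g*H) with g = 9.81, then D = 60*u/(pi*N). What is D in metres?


u = 0.73 * sqrt(2*9.81*56.2) = 24.2404 m/s
D = 60 * 24.2404 / (pi * 310) = 1.4934 m


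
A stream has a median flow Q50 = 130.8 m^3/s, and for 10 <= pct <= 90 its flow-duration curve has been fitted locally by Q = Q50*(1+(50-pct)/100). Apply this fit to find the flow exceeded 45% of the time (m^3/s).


Q = 130.8 * (1 + (50 - 45)/100) = 137.3400 m^3/s


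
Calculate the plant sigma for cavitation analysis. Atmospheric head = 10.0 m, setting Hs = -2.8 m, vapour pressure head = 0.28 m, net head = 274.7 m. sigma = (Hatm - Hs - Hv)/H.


sigma = (10.0 - (-2.8) - 0.28) / 274.7 = 0.0456


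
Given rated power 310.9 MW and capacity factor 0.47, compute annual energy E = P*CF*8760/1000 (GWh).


E = 310.9 * 0.47 * 8760 / 1000 = 1280.0375 GWh


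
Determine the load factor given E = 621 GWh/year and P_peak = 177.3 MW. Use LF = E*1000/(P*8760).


LF = 621 * 1000 / (177.3 * 8760) = 0.3998


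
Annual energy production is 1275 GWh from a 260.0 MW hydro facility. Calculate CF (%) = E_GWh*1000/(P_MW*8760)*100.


CF = 1275 * 1000 / (260.0 * 8760) * 100 = 55.9800 %


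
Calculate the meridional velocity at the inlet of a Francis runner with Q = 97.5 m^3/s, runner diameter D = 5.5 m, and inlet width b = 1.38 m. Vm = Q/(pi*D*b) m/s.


Vm = 97.5 / (pi * 5.5 * 1.38) = 4.0890 m/s


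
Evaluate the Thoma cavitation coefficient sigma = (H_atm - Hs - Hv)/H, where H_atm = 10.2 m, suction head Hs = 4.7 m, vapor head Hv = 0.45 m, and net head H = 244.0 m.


sigma = (10.2 - 4.7 - 0.45) / 244.0 = 0.0207


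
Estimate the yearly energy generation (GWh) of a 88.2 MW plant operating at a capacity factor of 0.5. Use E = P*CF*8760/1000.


E = 88.2 * 0.5 * 8760 / 1000 = 386.3160 GWh


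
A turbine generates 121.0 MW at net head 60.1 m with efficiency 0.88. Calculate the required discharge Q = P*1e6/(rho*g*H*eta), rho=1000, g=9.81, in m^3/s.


Q = 121.0 * 1e6 / (1000 * 9.81 * 60.1 * 0.88) = 233.2165 m^3/s


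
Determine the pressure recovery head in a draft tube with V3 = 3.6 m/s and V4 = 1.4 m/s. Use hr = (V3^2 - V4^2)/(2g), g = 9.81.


hr = (3.6^2 - 1.4^2) / (2*9.81) = 0.5607 m


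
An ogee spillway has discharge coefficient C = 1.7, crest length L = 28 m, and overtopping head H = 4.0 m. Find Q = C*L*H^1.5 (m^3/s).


Q = 1.7 * 28 * 4.0^1.5 = 380.8000 m^3/s


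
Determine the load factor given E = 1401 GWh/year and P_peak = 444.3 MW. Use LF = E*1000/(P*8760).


LF = 1401 * 1000 / (444.3 * 8760) = 0.3600


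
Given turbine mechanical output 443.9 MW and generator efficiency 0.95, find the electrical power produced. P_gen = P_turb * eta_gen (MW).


P_gen = 443.9 * 0.95 = 421.7050 MW


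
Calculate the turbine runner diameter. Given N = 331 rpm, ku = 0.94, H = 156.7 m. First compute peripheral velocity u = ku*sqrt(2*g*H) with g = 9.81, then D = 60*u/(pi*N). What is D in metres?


u = 0.94 * sqrt(2*9.81*156.7) = 52.1209 m/s
D = 60 * 52.1209 / (pi * 331) = 3.0074 m


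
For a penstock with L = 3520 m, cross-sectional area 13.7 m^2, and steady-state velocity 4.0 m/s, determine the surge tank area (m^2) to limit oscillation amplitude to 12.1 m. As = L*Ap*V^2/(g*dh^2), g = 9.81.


As = 3520 * 13.7 * 4.0^2 / (9.81 * 12.1^2) = 537.2092 m^2


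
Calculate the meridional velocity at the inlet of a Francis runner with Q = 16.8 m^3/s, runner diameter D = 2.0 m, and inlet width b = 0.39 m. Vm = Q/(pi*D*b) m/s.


Vm = 16.8 / (pi * 2.0 * 0.39) = 6.8559 m/s


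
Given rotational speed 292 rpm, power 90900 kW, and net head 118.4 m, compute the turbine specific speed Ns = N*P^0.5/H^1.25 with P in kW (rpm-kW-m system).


Ns = 292 * 90900^0.5 / 118.4^1.25 = 225.4110


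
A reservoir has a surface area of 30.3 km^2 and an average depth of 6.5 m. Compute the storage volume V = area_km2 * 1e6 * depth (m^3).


V = 30.3 * 1e6 * 6.5 = 1.9695e+08 m^3


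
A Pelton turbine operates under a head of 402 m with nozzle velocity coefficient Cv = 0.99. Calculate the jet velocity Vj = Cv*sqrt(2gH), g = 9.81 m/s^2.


Vj = 0.99 * sqrt(2*9.81*402) = 87.9220 m/s


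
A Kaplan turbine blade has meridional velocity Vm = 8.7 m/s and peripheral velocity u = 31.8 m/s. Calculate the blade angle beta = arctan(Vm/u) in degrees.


beta = arctan(8.7 / 31.8) = 15.3008 degrees


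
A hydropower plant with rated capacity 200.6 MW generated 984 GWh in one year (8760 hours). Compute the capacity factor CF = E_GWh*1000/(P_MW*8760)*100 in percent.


CF = 984 * 1000 / (200.6 * 8760) * 100 = 55.9964 %


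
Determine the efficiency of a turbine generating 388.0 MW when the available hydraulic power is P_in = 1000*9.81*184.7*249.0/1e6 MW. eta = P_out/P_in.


P_in = 1000 * 9.81 * 184.7 * 249.0 / 1e6 = 451.1648 MW
eta = 388.0 / 451.1648 = 0.8600


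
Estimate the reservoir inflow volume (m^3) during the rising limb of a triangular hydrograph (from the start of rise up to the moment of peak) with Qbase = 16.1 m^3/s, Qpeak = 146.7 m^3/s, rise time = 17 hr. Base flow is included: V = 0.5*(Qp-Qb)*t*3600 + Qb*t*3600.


V = 0.5*(146.7 - 16.1)*17*3600 + 16.1*17*3600 = 4.9817e+06 m^3


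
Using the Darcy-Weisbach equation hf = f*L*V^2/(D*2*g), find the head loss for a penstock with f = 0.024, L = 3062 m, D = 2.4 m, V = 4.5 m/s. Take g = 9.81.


hf = 0.024 * 3062 * 4.5^2 / (2.4 * 2 * 9.81) = 31.6032 m


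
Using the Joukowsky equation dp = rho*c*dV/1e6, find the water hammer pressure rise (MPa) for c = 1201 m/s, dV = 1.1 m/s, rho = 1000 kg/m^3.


dp = 1000 * 1201 * 1.1 / 1e6 = 1.3211 MPa


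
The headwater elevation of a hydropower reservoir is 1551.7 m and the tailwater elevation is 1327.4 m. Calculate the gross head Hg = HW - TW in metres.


Hg = 1551.7 - 1327.4 = 224.3000 m


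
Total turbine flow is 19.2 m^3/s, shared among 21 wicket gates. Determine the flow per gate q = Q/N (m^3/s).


q = 19.2 / 21 = 0.9143 m^3/s


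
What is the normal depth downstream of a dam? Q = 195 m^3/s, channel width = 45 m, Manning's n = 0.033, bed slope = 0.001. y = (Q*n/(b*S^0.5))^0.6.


y = (195 * 0.033 / (45 * 0.001^0.5))^0.6 = 2.4729 m


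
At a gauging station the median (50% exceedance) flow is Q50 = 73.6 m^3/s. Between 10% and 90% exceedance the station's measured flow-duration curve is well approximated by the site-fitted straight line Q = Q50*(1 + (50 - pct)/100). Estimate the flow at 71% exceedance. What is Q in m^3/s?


Q = 73.6 * (1 + (50 - 71)/100) = 58.1440 m^3/s


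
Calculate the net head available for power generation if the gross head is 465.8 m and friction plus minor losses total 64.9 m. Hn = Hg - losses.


Hn = 465.8 - 64.9 = 400.9000 m


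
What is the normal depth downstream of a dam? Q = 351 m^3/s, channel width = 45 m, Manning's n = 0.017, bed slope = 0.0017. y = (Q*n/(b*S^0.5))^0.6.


y = (351 * 0.017 / (45 * 0.0017^0.5))^0.6 = 2.0155 m


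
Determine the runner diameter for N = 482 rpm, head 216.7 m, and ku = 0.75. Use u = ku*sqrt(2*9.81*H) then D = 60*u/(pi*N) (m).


u = 0.75 * sqrt(2*9.81*216.7) = 48.9035 m/s
D = 60 * 48.9035 / (pi * 482) = 1.9377 m


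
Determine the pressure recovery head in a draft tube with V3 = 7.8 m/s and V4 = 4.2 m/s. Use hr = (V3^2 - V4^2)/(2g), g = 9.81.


hr = (7.8^2 - 4.2^2) / (2*9.81) = 2.2018 m


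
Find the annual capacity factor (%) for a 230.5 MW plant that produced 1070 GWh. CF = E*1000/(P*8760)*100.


CF = 1070 * 1000 / (230.5 * 8760) * 100 = 52.9918 %


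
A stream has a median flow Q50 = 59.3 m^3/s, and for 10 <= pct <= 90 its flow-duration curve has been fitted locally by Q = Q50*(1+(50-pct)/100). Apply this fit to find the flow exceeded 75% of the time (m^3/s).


Q = 59.3 * (1 + (50 - 75)/100) = 44.4750 m^3/s


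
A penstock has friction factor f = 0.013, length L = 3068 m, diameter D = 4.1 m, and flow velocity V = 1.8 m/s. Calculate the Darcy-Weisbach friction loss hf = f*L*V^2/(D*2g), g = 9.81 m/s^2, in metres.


hf = 0.013 * 3068 * 1.8^2 / (4.1 * 2 * 9.81) = 1.6064 m


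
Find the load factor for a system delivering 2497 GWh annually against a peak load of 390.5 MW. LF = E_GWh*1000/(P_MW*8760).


LF = 2497 * 1000 / (390.5 * 8760) = 0.7300


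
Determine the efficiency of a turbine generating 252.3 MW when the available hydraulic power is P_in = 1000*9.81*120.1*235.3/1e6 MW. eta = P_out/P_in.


P_in = 1000 * 9.81 * 120.1 * 235.3 / 1e6 = 277.2260 MW
eta = 252.3 / 277.2260 = 0.9101


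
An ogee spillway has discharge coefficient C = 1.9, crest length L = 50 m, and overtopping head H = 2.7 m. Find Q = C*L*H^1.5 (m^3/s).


Q = 1.9 * 50 * 2.7^1.5 = 421.4725 m^3/s


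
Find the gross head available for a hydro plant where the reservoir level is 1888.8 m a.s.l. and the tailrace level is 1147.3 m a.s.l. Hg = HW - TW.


Hg = 1888.8 - 1147.3 = 741.5000 m


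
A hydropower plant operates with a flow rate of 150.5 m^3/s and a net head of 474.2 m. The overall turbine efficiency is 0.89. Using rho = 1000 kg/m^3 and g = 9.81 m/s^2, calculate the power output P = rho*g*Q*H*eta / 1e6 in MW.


P = 1000 * 9.81 * 150.5 * 474.2 * 0.89 / 1e6 = 623.0990 MW


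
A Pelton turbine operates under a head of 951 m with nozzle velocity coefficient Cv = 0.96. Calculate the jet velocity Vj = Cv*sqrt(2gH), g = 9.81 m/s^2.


Vj = 0.96 * sqrt(2*9.81*951) = 131.1327 m/s


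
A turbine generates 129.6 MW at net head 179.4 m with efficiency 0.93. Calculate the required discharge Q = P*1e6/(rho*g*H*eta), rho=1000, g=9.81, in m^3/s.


Q = 129.6 * 1e6 / (1000 * 9.81 * 179.4 * 0.93) = 79.1828 m^3/s


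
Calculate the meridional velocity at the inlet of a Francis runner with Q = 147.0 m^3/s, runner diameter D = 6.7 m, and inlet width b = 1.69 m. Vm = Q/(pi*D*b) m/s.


Vm = 147.0 / (pi * 6.7 * 1.69) = 4.1324 m/s


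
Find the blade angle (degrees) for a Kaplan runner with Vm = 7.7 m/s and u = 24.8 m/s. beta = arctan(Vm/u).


beta = arctan(7.7 / 24.8) = 17.2487 degrees


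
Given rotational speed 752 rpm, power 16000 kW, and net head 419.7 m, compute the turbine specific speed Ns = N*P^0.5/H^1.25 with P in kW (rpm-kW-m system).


Ns = 752 * 16000^0.5 / 419.7^1.25 = 50.0731


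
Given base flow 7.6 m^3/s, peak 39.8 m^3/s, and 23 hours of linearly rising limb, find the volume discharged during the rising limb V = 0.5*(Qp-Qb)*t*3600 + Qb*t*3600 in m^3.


V = 0.5*(39.8 - 7.6)*23*3600 + 7.6*23*3600 = 1.9624e+06 m^3


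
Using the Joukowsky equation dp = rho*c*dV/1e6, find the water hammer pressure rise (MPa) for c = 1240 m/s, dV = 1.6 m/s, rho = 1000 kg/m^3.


dp = 1000 * 1240 * 1.6 / 1e6 = 1.9840 MPa


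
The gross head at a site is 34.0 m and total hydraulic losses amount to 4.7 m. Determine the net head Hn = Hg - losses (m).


Hn = 34.0 - 4.7 = 29.3000 m


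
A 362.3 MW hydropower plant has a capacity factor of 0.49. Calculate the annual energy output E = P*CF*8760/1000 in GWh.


E = 362.3 * 0.49 * 8760 / 1000 = 1555.1365 GWh


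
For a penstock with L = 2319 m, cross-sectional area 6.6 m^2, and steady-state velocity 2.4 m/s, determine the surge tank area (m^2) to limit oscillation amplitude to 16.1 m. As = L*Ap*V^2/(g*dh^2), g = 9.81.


As = 2319 * 6.6 * 2.4^2 / (9.81 * 16.1^2) = 34.6694 m^2


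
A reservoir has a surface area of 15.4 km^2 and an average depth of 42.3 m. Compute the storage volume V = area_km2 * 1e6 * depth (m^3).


V = 15.4 * 1e6 * 42.3 = 6.5142e+08 m^3


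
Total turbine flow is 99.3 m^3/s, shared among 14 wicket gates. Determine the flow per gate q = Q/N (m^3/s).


q = 99.3 / 14 = 7.0929 m^3/s


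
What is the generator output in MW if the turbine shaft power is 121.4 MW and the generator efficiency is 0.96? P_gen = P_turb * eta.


P_gen = 121.4 * 0.96 = 116.5440 MW


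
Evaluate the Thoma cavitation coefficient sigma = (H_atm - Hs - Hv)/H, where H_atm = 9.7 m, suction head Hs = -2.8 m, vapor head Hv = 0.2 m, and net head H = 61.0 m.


sigma = (9.7 - (-2.8) - 0.2) / 61.0 = 0.2016


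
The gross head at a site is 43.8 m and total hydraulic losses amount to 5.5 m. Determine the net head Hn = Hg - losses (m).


Hn = 43.8 - 5.5 = 38.3000 m


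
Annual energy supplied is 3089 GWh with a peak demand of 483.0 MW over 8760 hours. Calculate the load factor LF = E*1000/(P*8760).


LF = 3089 * 1000 / (483.0 * 8760) = 0.7301


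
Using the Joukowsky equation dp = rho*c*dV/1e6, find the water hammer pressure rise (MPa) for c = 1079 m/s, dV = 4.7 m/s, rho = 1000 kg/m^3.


dp = 1000 * 1079 * 4.7 / 1e6 = 5.0713 MPa


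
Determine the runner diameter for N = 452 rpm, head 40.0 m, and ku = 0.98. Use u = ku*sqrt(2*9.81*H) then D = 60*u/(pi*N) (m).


u = 0.98 * sqrt(2*9.81*40.0) = 27.4540 m/s
D = 60 * 27.4540 / (pi * 452) = 1.1600 m


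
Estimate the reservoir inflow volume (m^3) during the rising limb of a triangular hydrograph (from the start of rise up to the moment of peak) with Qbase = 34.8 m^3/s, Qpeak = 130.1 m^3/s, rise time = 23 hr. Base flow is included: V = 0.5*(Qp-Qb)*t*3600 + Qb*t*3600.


V = 0.5*(130.1 - 34.8)*23*3600 + 34.8*23*3600 = 6.8269e+06 m^3


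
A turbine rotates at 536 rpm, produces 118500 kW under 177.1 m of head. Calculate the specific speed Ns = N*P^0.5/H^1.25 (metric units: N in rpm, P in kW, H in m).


Ns = 536 * 118500^0.5 / 177.1^1.25 = 285.5951


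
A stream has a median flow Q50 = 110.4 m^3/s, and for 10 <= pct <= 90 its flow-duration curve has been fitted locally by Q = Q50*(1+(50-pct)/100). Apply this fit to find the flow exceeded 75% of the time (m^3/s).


Q = 110.4 * (1 + (50 - 75)/100) = 82.8000 m^3/s


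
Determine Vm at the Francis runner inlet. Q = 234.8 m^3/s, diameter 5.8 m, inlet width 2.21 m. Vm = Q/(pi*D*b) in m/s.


Vm = 234.8 / (pi * 5.8 * 2.21) = 5.8308 m/s


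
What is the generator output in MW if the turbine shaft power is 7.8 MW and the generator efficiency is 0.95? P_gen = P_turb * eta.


P_gen = 7.8 * 0.95 = 7.4100 MW


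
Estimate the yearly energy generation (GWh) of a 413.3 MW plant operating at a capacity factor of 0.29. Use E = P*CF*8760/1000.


E = 413.3 * 0.29 * 8760 / 1000 = 1049.9473 GWh


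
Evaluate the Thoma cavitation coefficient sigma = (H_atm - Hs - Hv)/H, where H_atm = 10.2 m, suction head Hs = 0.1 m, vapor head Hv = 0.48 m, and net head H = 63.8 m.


sigma = (10.2 - 0.1 - 0.48) / 63.8 = 0.1508


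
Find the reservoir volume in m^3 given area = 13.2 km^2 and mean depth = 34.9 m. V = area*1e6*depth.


V = 13.2 * 1e6 * 34.9 = 4.6068e+08 m^3


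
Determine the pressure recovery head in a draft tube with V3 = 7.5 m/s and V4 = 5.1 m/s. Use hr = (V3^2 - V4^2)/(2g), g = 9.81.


hr = (7.5^2 - 5.1^2) / (2*9.81) = 1.5413 m


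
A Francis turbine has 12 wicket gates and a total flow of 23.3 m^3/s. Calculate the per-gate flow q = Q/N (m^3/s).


q = 23.3 / 12 = 1.9417 m^3/s


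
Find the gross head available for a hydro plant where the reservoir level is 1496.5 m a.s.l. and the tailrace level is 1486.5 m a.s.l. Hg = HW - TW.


Hg = 1496.5 - 1486.5 = 10.0000 m


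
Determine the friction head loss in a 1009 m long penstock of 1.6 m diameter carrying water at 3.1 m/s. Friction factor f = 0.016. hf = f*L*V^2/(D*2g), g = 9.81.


hf = 0.016 * 1009 * 3.1^2 / (1.6 * 2 * 9.81) = 4.9421 m


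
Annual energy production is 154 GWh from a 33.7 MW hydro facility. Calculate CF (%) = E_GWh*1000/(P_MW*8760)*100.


CF = 154 * 1000 / (33.7 * 8760) * 100 = 52.1659 %


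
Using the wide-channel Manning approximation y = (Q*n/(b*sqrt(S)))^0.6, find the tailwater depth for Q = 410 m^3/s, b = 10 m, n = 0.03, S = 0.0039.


y = (410 * 0.03 / (10 * 0.0039^0.5))^0.6 = 5.9789 m


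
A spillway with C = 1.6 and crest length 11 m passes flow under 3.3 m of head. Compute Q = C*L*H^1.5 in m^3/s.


Q = 1.6 * 11 * 3.3^1.5 = 105.5076 m^3/s


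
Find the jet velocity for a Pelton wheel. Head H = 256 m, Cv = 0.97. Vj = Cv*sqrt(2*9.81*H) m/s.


Vj = 0.97 * sqrt(2*9.81*256) = 68.7450 m/s


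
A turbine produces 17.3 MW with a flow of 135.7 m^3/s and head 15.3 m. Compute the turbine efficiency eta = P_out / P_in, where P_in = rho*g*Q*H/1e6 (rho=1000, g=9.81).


P_in = 1000 * 9.81 * 135.7 * 15.3 / 1e6 = 20.3676 MW
eta = 17.3 / 20.3676 = 0.8494


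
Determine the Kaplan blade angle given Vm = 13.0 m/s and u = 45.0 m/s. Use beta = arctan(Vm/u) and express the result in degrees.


beta = arctan(13.0 / 45.0) = 16.1134 degrees


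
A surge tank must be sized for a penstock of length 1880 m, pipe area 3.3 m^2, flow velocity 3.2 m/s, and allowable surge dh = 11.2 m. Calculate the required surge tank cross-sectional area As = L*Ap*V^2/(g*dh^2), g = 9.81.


As = 1880 * 3.3 * 3.2^2 / (9.81 * 11.2^2) = 51.6258 m^2


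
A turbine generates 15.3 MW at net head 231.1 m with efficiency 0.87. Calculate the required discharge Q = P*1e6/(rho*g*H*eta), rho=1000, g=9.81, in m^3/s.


Q = 15.3 * 1e6 / (1000 * 9.81 * 231.1 * 0.87) = 7.7572 m^3/s


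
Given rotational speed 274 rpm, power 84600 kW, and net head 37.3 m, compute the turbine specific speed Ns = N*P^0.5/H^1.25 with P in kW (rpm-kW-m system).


Ns = 274 * 84600^0.5 / 37.3^1.25 = 864.5691


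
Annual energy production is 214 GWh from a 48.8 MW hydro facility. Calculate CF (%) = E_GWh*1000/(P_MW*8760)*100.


CF = 214 * 1000 / (48.8 * 8760) * 100 = 50.0599 %


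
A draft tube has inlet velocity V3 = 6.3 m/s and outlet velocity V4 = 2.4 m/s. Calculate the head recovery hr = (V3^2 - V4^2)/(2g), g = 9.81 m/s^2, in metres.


hr = (6.3^2 - 2.4^2) / (2*9.81) = 1.7294 m


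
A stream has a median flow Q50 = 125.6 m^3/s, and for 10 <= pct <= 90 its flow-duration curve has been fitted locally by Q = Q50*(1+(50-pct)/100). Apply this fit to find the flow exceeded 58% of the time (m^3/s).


Q = 125.6 * (1 + (50 - 58)/100) = 115.5520 m^3/s


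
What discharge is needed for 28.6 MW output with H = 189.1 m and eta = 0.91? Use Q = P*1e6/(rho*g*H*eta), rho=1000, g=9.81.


Q = 28.6 * 1e6 / (1000 * 9.81 * 189.1 * 0.91) = 16.9420 m^3/s


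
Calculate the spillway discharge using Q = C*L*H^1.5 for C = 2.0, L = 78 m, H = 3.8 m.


Q = 2.0 * 78 * 3.8^1.5 = 1155.5799 m^3/s


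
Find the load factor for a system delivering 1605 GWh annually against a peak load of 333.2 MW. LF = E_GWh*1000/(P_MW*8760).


LF = 1605 * 1000 / (333.2 * 8760) = 0.5499


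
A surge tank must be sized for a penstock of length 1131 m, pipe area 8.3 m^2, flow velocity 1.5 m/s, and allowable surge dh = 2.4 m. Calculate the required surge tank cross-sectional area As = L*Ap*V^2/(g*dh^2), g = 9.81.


As = 1131 * 8.3 * 1.5^2 / (9.81 * 2.4^2) = 373.7935 m^2


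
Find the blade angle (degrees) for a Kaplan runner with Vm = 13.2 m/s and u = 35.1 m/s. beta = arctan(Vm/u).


beta = arctan(13.2 / 35.1) = 20.6097 degrees


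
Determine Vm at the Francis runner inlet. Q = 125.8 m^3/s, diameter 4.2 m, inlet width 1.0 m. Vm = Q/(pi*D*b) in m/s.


Vm = 125.8 / (pi * 4.2 * 1.0) = 9.5341 m/s


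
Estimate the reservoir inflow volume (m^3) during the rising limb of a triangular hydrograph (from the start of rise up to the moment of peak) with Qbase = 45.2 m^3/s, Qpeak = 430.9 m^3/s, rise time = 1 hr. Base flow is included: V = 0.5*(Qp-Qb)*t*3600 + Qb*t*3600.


V = 0.5*(430.9 - 45.2)*1*3600 + 45.2*1*3600 = 856980.0000 m^3


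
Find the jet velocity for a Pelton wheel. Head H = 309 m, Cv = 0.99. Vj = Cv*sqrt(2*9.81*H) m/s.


Vj = 0.99 * sqrt(2*9.81*309) = 77.0839 m/s


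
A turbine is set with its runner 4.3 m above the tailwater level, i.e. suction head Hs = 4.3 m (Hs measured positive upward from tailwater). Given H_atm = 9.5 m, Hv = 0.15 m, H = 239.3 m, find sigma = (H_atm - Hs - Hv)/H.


sigma = (9.5 - 4.3 - 0.15) / 239.3 = 0.0211


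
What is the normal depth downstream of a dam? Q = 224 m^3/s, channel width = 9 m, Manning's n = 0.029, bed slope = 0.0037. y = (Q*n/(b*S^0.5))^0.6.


y = (224 * 0.029 / (9 * 0.0037^0.5))^0.6 = 4.4115 m


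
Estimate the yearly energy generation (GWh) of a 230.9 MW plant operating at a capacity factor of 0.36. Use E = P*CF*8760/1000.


E = 230.9 * 0.36 * 8760 / 1000 = 728.1662 GWh


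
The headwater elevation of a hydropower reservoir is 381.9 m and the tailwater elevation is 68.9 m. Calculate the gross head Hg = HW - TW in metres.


Hg = 381.9 - 68.9 = 313.0000 m


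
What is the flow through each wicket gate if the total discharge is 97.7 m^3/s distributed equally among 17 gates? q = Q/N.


q = 97.7 / 17 = 5.7471 m^3/s


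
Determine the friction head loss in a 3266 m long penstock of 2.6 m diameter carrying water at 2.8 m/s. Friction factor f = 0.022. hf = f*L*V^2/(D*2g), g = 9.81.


hf = 0.022 * 3266 * 2.8^2 / (2.6 * 2 * 9.81) = 11.0429 m


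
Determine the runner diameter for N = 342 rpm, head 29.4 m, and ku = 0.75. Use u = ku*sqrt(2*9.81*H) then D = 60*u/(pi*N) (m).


u = 0.75 * sqrt(2*9.81*29.4) = 18.0129 m/s
D = 60 * 18.0129 / (pi * 342) = 1.0059 m


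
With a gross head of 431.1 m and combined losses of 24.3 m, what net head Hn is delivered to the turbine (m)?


Hn = 431.1 - 24.3 = 406.8000 m


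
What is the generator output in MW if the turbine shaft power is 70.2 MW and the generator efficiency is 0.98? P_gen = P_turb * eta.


P_gen = 70.2 * 0.98 = 68.7960 MW


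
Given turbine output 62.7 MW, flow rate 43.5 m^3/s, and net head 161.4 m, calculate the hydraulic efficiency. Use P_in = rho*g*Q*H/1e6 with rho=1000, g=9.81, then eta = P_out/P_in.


P_in = 1000 * 9.81 * 43.5 * 161.4 / 1e6 = 68.8750 MW
eta = 62.7 / 68.8750 = 0.9103


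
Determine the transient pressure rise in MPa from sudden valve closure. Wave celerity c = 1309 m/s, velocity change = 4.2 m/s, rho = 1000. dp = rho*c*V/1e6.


dp = 1000 * 1309 * 4.2 / 1e6 = 5.4978 MPa


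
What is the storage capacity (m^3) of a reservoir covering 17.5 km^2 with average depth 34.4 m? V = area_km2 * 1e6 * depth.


V = 17.5 * 1e6 * 34.4 = 6.0200e+08 m^3


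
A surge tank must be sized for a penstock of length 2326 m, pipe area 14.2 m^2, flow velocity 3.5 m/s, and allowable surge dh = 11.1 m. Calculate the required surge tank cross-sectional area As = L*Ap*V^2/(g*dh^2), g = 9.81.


As = 2326 * 14.2 * 3.5^2 / (9.81 * 11.1^2) = 334.7489 m^2


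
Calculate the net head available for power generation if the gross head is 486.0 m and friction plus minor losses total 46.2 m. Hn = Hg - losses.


Hn = 486.0 - 46.2 = 439.8000 m


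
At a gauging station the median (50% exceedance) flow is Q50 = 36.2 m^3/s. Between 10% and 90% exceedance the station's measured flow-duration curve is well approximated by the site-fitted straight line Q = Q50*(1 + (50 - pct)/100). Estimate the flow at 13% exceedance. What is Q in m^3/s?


Q = 36.2 * (1 + (50 - 13)/100) = 49.5940 m^3/s


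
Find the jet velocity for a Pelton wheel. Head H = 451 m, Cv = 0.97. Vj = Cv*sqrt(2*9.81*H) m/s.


Vj = 0.97 * sqrt(2*9.81*451) = 91.2451 m/s


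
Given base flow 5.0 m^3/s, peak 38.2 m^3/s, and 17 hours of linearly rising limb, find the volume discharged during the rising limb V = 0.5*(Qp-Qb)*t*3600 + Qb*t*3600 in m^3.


V = 0.5*(38.2 - 5.0)*17*3600 + 5.0*17*3600 = 1.3219e+06 m^3


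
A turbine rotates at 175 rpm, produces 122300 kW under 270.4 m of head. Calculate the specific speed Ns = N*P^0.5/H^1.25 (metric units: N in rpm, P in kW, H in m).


Ns = 175 * 122300^0.5 / 270.4^1.25 = 55.8140


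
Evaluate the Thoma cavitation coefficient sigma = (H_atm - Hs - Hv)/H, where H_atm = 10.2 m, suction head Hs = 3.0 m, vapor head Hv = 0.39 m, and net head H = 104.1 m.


sigma = (10.2 - 3.0 - 0.39) / 104.1 = 0.0654


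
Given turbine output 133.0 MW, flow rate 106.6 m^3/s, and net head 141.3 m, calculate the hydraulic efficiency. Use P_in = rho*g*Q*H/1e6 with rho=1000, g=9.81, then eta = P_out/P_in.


P_in = 1000 * 9.81 * 106.6 * 141.3 / 1e6 = 147.7639 MW
eta = 133.0 / 147.7639 = 0.9001


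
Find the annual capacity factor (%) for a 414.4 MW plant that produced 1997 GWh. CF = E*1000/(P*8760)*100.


CF = 1997 * 1000 / (414.4 * 8760) * 100 = 55.0116 %


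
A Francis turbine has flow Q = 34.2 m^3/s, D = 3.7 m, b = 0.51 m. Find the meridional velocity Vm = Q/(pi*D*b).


Vm = 34.2 / (pi * 3.7 * 0.51) = 5.7691 m/s


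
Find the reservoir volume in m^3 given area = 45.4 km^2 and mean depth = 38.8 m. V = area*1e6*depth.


V = 45.4 * 1e6 * 38.8 = 1.7615e+09 m^3


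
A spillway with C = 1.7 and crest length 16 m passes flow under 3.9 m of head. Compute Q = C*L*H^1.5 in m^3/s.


Q = 1.7 * 16 * 3.9^1.5 = 209.4912 m^3/s


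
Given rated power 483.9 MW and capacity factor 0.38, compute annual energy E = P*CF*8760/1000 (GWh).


E = 483.9 * 0.38 * 8760 / 1000 = 1610.8063 GWh


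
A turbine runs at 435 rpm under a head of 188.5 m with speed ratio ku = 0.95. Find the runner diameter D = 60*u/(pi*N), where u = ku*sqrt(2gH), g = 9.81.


u = 0.95 * sqrt(2*9.81*188.5) = 57.7735 m/s
D = 60 * 57.7735 / (pi * 435) = 2.5365 m


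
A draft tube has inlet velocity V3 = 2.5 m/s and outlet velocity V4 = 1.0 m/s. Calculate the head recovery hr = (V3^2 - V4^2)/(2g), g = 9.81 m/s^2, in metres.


hr = (2.5^2 - 1.0^2) / (2*9.81) = 0.2676 m


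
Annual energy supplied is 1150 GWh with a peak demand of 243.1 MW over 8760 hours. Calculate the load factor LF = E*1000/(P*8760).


LF = 1150 * 1000 / (243.1 * 8760) = 0.5400


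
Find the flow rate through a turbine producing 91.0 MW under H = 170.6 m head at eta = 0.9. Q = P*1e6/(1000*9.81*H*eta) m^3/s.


Q = 91.0 * 1e6 / (1000 * 9.81 * 170.6 * 0.9) = 60.4158 m^3/s


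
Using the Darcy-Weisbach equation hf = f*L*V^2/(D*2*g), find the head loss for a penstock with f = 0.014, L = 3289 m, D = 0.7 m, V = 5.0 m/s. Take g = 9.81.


hf = 0.014 * 3289 * 5.0^2 / (0.7 * 2 * 9.81) = 83.8175 m


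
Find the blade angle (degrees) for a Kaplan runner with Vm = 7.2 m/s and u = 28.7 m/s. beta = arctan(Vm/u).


beta = arctan(7.2 / 28.7) = 14.0832 degrees


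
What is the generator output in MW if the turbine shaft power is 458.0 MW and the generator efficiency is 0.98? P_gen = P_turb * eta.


P_gen = 458.0 * 0.98 = 448.8400 MW


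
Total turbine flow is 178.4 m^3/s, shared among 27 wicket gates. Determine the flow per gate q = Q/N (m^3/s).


q = 178.4 / 27 = 6.6074 m^3/s


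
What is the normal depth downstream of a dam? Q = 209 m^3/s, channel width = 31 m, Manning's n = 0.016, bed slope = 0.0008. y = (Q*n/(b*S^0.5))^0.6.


y = (209 * 0.016 / (31 * 0.0008^0.5))^0.6 = 2.2326 m


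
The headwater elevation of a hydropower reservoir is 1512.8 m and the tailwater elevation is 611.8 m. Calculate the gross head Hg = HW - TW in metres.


Hg = 1512.8 - 611.8 = 901.0000 m


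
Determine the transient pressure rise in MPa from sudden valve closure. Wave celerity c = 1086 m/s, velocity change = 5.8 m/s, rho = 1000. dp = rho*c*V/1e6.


dp = 1000 * 1086 * 5.8 / 1e6 = 6.2988 MPa


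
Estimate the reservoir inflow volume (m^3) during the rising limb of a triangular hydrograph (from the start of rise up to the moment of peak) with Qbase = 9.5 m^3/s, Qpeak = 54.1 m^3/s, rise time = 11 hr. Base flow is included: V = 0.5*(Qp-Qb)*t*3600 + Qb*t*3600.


V = 0.5*(54.1 - 9.5)*11*3600 + 9.5*11*3600 = 1.2593e+06 m^3


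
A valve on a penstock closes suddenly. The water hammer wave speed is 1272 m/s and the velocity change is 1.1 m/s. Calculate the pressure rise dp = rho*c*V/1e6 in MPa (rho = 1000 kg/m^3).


dp = 1000 * 1272 * 1.1 / 1e6 = 1.3992 MPa


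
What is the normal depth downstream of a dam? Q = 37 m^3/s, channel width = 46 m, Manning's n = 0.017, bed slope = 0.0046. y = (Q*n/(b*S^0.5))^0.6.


y = (37 * 0.017 / (46 * 0.0046^0.5))^0.6 = 0.3826 m


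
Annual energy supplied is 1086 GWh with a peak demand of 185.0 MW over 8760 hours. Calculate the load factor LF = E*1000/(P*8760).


LF = 1086 * 1000 / (185.0 * 8760) = 0.6701


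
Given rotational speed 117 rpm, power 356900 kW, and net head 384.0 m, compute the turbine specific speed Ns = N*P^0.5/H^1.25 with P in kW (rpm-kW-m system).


Ns = 117 * 356900^0.5 / 384.0^1.25 = 41.1192


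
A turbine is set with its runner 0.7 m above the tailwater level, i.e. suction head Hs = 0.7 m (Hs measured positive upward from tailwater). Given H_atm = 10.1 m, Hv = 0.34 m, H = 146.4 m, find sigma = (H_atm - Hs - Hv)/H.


sigma = (10.1 - 0.7 - 0.34) / 146.4 = 0.0619


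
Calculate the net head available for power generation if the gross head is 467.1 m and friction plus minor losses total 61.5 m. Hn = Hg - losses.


Hn = 467.1 - 61.5 = 405.6000 m


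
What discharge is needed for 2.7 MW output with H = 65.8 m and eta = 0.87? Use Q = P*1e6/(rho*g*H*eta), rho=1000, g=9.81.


Q = 2.7 * 1e6 / (1000 * 9.81 * 65.8 * 0.87) = 4.8078 m^3/s


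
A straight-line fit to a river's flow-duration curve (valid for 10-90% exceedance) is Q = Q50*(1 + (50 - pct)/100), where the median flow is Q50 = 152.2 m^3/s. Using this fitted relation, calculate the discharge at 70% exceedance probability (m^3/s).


Q = 152.2 * (1 + (50 - 70)/100) = 121.7600 m^3/s


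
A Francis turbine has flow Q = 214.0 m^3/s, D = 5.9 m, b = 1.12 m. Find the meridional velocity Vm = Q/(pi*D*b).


Vm = 214.0 / (pi * 5.9 * 1.12) = 10.3085 m/s


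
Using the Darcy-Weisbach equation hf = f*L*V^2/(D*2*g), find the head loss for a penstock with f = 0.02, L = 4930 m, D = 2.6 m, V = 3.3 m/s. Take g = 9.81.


hf = 0.02 * 4930 * 3.3^2 / (2.6 * 2 * 9.81) = 21.0490 m


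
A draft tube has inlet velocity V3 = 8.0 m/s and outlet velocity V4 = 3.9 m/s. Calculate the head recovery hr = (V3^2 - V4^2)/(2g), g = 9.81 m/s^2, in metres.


hr = (8.0^2 - 3.9^2) / (2*9.81) = 2.4867 m


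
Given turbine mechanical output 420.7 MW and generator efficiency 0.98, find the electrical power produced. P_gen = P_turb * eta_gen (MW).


P_gen = 420.7 * 0.98 = 412.2860 MW


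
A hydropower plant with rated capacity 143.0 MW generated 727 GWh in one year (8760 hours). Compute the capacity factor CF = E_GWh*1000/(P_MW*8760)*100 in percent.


CF = 727 * 1000 / (143.0 * 8760) * 100 = 58.0356 %


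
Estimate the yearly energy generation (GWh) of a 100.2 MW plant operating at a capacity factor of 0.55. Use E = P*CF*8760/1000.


E = 100.2 * 0.55 * 8760 / 1000 = 482.7636 GWh


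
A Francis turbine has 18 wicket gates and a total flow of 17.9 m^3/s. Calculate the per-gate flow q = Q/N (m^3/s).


q = 17.9 / 18 = 0.9944 m^3/s


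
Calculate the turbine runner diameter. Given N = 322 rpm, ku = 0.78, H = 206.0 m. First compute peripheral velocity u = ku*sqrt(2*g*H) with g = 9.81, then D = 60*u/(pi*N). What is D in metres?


u = 0.78 * sqrt(2*9.81*206.0) = 49.5881 m/s
D = 60 * 49.5881 / (pi * 322) = 2.9412 m


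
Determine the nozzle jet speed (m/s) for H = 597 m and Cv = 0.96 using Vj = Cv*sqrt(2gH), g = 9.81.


Vj = 0.96 * sqrt(2*9.81*597) = 103.8982 m/s


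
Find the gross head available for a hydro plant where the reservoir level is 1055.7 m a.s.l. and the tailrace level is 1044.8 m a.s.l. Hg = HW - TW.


Hg = 1055.7 - 1044.8 = 10.9000 m


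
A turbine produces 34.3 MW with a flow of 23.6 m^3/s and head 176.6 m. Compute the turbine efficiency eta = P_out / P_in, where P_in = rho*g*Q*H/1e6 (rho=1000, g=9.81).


P_in = 1000 * 9.81 * 23.6 * 176.6 / 1e6 = 40.8857 MW
eta = 34.3 / 40.8857 = 0.8389


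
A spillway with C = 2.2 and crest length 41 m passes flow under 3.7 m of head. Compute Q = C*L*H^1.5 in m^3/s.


Q = 2.2 * 41 * 3.7^1.5 = 641.9617 m^3/s


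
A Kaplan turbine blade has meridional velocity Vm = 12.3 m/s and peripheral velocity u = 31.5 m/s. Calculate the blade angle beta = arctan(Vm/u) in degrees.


beta = arctan(12.3 / 31.5) = 21.3295 degrees


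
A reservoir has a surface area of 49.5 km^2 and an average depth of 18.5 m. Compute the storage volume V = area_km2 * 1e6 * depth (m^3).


V = 49.5 * 1e6 * 18.5 = 9.1575e+08 m^3


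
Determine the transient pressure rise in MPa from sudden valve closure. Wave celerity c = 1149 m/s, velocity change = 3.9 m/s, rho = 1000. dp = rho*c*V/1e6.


dp = 1000 * 1149 * 3.9 / 1e6 = 4.4811 MPa


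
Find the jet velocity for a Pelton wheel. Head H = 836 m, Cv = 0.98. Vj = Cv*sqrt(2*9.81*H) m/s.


Vj = 0.98 * sqrt(2*9.81*836) = 125.5101 m/s


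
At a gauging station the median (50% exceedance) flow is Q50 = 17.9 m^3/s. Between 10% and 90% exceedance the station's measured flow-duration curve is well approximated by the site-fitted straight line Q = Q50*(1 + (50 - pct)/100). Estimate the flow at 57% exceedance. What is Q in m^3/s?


Q = 17.9 * (1 + (50 - 57)/100) = 16.6470 m^3/s


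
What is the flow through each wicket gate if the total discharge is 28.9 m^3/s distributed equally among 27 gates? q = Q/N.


q = 28.9 / 27 = 1.0704 m^3/s


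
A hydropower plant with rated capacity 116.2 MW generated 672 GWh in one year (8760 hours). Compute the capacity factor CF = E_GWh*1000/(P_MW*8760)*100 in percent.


CF = 672 * 1000 / (116.2 * 8760) * 100 = 66.0175 %


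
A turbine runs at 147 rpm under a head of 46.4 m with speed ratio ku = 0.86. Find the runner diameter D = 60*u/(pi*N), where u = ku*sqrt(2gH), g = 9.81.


u = 0.86 * sqrt(2*9.81*46.4) = 25.9482 m/s
D = 60 * 25.9482 / (pi * 147) = 3.3713 m


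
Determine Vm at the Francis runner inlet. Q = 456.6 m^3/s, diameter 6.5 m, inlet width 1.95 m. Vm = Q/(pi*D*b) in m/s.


Vm = 456.6 / (pi * 6.5 * 1.95) = 11.4667 m/s


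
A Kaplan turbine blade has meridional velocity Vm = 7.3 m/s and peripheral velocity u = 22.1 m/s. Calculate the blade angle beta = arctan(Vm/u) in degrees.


beta = arctan(7.3 / 22.1) = 18.2793 degrees


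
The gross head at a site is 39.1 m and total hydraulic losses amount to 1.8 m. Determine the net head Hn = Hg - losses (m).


Hn = 39.1 - 1.8 = 37.3000 m


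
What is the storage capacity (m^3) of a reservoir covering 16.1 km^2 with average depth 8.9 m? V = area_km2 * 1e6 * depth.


V = 16.1 * 1e6 * 8.9 = 1.4329e+08 m^3


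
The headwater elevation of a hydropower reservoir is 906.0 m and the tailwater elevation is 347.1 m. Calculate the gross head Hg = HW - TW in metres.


Hg = 906.0 - 347.1 = 558.9000 m


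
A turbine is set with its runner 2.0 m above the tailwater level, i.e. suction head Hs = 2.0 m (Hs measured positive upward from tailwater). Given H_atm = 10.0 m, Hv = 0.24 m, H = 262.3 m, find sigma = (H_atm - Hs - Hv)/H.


sigma = (10.0 - 2.0 - 0.24) / 262.3 = 0.0296


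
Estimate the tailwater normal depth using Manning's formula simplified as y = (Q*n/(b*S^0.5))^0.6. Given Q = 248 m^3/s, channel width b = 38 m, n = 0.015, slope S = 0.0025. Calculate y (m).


y = (248 * 0.015 / (38 * 0.0025^0.5))^0.6 = 1.4965 m


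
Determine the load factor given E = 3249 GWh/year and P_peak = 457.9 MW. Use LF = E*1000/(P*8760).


LF = 3249 * 1000 / (457.9 * 8760) = 0.8100


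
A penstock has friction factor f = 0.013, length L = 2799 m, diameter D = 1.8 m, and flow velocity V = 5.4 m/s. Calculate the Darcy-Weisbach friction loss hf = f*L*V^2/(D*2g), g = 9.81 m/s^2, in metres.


hf = 0.013 * 2799 * 5.4^2 / (1.8 * 2 * 9.81) = 30.0443 m


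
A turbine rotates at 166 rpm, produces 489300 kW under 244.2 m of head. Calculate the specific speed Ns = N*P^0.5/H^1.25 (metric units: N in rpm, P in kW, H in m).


Ns = 166 * 489300^0.5 / 244.2^1.25 = 120.2856


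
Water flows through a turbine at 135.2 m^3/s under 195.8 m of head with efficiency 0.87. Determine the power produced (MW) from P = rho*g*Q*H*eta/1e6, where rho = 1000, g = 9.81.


P = 1000 * 9.81 * 135.2 * 195.8 * 0.87 / 1e6 = 225.9319 MW


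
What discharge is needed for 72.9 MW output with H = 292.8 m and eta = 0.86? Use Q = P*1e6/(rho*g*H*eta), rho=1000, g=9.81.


Q = 72.9 * 1e6 / (1000 * 9.81 * 292.8 * 0.86) = 29.5113 m^3/s


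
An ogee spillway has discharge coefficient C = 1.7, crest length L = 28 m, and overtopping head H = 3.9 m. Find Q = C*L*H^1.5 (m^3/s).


Q = 1.7 * 28 * 3.9^1.5 = 366.6096 m^3/s


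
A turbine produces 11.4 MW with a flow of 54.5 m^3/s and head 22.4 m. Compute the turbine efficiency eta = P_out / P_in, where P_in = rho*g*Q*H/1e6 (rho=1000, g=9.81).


P_in = 1000 * 9.81 * 54.5 * 22.4 / 1e6 = 11.9760 MW
eta = 11.4 / 11.9760 = 0.9519


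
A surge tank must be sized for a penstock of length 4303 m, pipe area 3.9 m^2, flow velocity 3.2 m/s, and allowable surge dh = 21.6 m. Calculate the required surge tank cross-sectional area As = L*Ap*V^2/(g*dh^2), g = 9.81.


As = 4303 * 3.9 * 3.2^2 / (9.81 * 21.6^2) = 37.5456 m^2


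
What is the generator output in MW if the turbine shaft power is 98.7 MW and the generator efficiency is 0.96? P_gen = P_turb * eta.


P_gen = 98.7 * 0.96 = 94.7520 MW


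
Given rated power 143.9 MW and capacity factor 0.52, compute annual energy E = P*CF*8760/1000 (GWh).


E = 143.9 * 0.52 * 8760 / 1000 = 655.4933 GWh


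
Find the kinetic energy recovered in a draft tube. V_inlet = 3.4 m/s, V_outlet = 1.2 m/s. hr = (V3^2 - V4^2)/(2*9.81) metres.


hr = (3.4^2 - 1.2^2) / (2*9.81) = 0.5158 m


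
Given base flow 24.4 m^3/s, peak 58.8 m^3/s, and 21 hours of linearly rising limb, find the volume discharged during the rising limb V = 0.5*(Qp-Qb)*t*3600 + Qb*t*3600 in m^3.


V = 0.5*(58.8 - 24.4)*21*3600 + 24.4*21*3600 = 3.1450e+06 m^3


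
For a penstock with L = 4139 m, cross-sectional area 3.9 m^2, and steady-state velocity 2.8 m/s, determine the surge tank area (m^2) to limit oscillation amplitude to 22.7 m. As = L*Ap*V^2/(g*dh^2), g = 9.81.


As = 4139 * 3.9 * 2.8^2 / (9.81 * 22.7^2) = 25.0354 m^2


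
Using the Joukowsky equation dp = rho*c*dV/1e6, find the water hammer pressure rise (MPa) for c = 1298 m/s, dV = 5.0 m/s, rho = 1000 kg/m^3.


dp = 1000 * 1298 * 5.0 / 1e6 = 6.4900 MPa


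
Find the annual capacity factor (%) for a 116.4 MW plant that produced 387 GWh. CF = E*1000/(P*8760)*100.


CF = 387 * 1000 / (116.4 * 8760) * 100 = 37.9537 %


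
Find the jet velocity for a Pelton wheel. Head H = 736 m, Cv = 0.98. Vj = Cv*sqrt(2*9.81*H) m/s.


Vj = 0.98 * sqrt(2*9.81*736) = 117.7645 m/s


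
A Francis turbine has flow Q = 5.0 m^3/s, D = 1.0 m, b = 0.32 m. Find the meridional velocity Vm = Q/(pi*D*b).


Vm = 5.0 / (pi * 1.0 * 0.32) = 4.9736 m/s


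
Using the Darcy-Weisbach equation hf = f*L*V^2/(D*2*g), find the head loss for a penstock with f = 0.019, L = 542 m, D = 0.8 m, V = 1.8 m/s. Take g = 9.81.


hf = 0.019 * 542 * 1.8^2 / (0.8 * 2 * 9.81) = 2.1257 m


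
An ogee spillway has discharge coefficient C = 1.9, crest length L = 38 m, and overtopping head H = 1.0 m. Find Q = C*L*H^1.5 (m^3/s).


Q = 1.9 * 38 * 1.0^1.5 = 72.2000 m^3/s


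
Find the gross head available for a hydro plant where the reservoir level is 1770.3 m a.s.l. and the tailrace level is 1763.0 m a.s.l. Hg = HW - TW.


Hg = 1770.3 - 1763.0 = 7.3000 m


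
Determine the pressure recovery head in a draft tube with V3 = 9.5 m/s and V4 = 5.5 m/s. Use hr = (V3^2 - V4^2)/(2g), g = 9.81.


hr = (9.5^2 - 5.5^2) / (2*9.81) = 3.0581 m


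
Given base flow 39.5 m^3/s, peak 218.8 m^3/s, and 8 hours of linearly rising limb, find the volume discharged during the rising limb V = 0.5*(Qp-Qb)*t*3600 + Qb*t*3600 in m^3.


V = 0.5*(218.8 - 39.5)*8*3600 + 39.5*8*3600 = 3.7195e+06 m^3
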